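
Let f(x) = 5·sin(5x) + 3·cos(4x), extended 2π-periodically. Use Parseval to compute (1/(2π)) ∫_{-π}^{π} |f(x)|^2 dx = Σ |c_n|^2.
Σ |c_n|^2 = 17

Expand |f|^2 and use orthogonality of {sin(nx), cos(mx)} on [-π, π]:
  ∫_{-π}^{π} sin(nx)^2 dx = π, ∫ cos(mx)^2 dx = π, and cross terms integrate to 0.
So ∫_{-π}^{π} f(x)^2 dx = 5^2 · π + 3^2 · π = (25 + 9)π.
Divide by 2π: (25 + 9)/2 = 17.
By Parseval, this equals Σ |c_n|^2.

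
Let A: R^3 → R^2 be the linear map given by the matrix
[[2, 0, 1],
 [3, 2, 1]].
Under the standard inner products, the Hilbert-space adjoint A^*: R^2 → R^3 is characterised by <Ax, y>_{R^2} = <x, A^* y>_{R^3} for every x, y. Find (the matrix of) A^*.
A^* = A^T =
[[2, 3],
 [0, 2],
 [1, 1]]

For real matrices with standard dot products, the defining identity <Ax, y> = <x, A^* y> gives (Ax)^T y = x^T (A^*) y, i.e. x^T A^T y = x^T (A^*) y. Since this holds for all x, y, we must have A^* = A^T. Therefore
A^* =
[[2, 3],
 [0, 2],
 [1, 1]].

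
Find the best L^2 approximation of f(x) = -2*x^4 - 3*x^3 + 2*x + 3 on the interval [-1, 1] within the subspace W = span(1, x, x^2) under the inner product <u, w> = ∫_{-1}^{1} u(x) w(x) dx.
g(x) = -12*x^2/7 + x/5 + 111/35

The best approximation g ∈ W is the orthogonal projection of f onto W. Writing g = a_0 + a_1 x + a_2 x^2, the coefficients solve the normal equations G · a = b where
  G_{ij} = <φ_i, φ_j> and b_i = <f, φ_i>, with φ_0 = 1, φ_1 = x, φ_2 = x^2.
G =
  [2, 0, 2/3]
  [0, 2/3, 0]
  [2/3, 0, 2/5],
b = (26/5, 2/15, 10/7).
Solving gives a_0 = 111/35, a_1 = 1/5, a_2 = -12/7, so
  g(x) = -12*x^2/7 + x/5 + 111/35.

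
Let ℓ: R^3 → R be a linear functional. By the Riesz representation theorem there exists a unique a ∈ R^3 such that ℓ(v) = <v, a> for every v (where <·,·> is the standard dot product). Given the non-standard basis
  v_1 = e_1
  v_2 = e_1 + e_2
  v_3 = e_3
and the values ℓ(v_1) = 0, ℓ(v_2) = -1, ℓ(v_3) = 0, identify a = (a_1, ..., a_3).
a = (0, -1, 0)

Write a = (a_1, ..., a_3) in the standard basis. For each basis vector v_i, ℓ(v_i) = <v_i, a> is a linear equation in the a_j's. Collect the n equations into a matrix system V a = ℓ, where row i of V is v_i (expressed in the standard basis). Since V is invertible (lower-triangular with 1s on the diagonal, up to permutation), solve by back-substitution:
  V =
[[1, 0, 0],
 [1, 1, 0],
 [0, 0, 1]]
  V a = (0, -1, 0)
Solving gives a = (0, -1, 0).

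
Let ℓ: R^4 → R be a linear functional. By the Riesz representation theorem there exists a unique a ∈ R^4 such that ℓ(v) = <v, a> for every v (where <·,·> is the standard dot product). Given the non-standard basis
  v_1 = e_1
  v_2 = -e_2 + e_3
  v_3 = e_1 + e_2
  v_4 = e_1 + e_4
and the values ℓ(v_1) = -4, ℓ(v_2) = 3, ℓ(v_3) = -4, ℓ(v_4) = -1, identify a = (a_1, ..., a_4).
a = (-4, 0, 3, 3)

Write a = (a_1, ..., a_4) in the standard basis. For each basis vector v_i, ℓ(v_i) = <v_i, a> is a linear equation in the a_j's. Collect the n equations into a matrix system V a = ℓ, where row i of V is v_i (expressed in the standard basis). Since V is invertible (lower-triangular with 1s on the diagonal, up to permutation), solve by back-substitution:
  V =
[[1, 0, 0, 0],
 [0, -1, 1, 0],
 [1, 1, 0, 0],
 [1, 0, 0, 1]]
  V a = (-4, 3, -4, -1)
Solving gives a = (-4, 0, 3, 3).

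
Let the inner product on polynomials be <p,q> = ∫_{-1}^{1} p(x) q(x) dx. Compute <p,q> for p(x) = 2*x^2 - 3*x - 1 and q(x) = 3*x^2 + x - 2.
<p,q> = -4/15

Expand the product: p(x)·q(x) = 6*x^4 - 7*x^3 - 10*x^2 + 5*x + 2.
∫_{-1}^{1} of each monomial x^k gives [2/(k+1) if k even, 0 if k odd]. Integrating term-by-term (or equivalently evaluating the antiderivative F(x) = 6*x^5/5 - 7*x^4/4 - 10*x^3/3 + 5*x^2/2 + 2*x at the endpoints):
  F(1) − F(−1) = 37/60 − (53/60) = -4/15.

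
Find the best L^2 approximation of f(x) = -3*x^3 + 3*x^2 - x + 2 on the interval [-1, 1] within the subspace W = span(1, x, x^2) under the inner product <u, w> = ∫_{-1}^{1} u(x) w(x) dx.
g(x) = 3*x^2 - 14*x/5 + 2

The best approximation g ∈ W is the orthogonal projection of f onto W. Writing g = a_0 + a_1 x + a_2 x^2, the coefficients solve the normal equations G · a = b where
  G_{ij} = <φ_i, φ_j> and b_i = <f, φ_i>, with φ_0 = 1, φ_1 = x, φ_2 = x^2.
G =
  [2, 0, 2/3]
  [0, 2/3, 0]
  [2/3, 0, 2/5],
b = (6, -28/15, 38/15).
Solving gives a_0 = 2, a_1 = -14/5, a_2 = 3, so
  g(x) = 3*x^2 - 14*x/5 + 2.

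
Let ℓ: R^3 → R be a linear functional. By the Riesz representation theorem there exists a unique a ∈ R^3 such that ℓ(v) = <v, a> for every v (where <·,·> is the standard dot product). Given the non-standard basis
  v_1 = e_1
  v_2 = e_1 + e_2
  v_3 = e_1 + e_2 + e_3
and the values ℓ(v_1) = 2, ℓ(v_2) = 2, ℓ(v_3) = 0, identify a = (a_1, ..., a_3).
a = (2, 0, -2)

Write a = (a_1, ..., a_3) in the standard basis. For each basis vector v_i, ℓ(v_i) = <v_i, a> is a linear equation in the a_j's. Collect the n equations into a matrix system V a = ℓ, where row i of V is v_i (expressed in the standard basis). Since V is invertible (lower-triangular with 1s on the diagonal, up to permutation), solve by back-substitution:
  V =
[[1, 0, 0],
 [1, 1, 0],
 [1, 1, 1]]
  V a = (2, 2, 0)
Solving gives a = (2, 0, -2).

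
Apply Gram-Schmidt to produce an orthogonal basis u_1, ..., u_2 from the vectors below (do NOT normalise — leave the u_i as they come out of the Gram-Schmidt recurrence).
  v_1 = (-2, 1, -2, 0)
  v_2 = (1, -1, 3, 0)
Orthogonal basis:
  u_1 = (-2, 1, -2, 0)
  u_2 = (-1, 0, 1, 0)

Apply the Gram-Schmidt recurrence
  u_1 = v_1
  u_i = v_i − Σ_{j<i} ((v_i · u_j) / (u_j · u_j)) · u_j.

Step by step this gives:
  u_1 = (-2, 1, -2, 0)
  u_2 = (-1, 0, 1, 0)

Orthogonality check:
  u_2 · u_1 = 0 (should be 0)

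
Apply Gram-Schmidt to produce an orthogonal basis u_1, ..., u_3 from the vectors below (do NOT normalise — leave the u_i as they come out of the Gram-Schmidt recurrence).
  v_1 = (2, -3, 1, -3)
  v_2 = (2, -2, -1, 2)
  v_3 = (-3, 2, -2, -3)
Orthogonal basis:
  u_1 = (2, -3, 1, -3)
  u_2 = (40/23, -37/23, -26/23, 55/23)
  u_3 = (-21/29, -103/290, -432/145, -65/58)

Apply the Gram-Schmidt recurrence
  u_1 = v_1
  u_i = v_i − Σ_{j<i} ((v_i · u_j) / (u_j · u_j)) · u_j.

Step by step this gives:
  u_1 = (2, -3, 1, -3)
  u_2 = (40/23, -37/23, -26/23, 55/23)
  u_3 = (-21/29, -103/290, -432/145, -65/58)

Orthogonality check:
  u_2 · u_1 = 0 (should be 0)
  u_3 · u_1 = 0 (should be 0)
  u_3 · u_2 = 0 (should be 0)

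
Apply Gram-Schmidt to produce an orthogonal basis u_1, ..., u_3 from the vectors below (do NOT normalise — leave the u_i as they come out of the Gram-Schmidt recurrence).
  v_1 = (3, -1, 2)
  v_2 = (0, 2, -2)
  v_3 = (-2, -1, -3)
Orthogonal basis:
  u_1 = (3, -1, 2)
  u_2 = (9/7, 11/7, -8/7)
  u_3 = (10/19, -30/19, -30/19)

Apply the Gram-Schmidt recurrence
  u_1 = v_1
  u_i = v_i − Σ_{j<i} ((v_i · u_j) / (u_j · u_j)) · u_j.

Step by step this gives:
  u_1 = (3, -1, 2)
  u_2 = (9/7, 11/7, -8/7)
  u_3 = (10/19, -30/19, -30/19)

Orthogonality check:
  u_2 · u_1 = 0 (should be 0)
  u_3 · u_1 = 0 (should be 0)
  u_3 · u_2 = 0 (should be 0)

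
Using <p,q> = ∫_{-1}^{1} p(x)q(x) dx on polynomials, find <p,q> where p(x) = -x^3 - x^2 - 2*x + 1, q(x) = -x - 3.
<p,q> = -34/15

Expand the product: p(x)·q(x) = x^4 + 4*x^3 + 5*x^2 + 5*x - 3.
∫_{-1}^{1} of each monomial x^k gives [2/(k+1) if k even, 0 if k odd]. Integrating term-by-term (or equivalently evaluating the antiderivative F(x) = x^5/5 + x^4 + 5*x^3/3 + 5*x^2/2 - 3*x at the endpoints):
  F(1) − F(−1) = 71/30 − (139/30) = -34/15.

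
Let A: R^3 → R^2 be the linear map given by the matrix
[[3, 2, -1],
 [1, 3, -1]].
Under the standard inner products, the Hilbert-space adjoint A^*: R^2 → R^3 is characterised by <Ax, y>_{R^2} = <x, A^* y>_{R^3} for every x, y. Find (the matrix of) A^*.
A^* = A^T =
[[3, 1],
 [2, 3],
 [-1, -1]]

For real matrices with standard dot products, the defining identity <Ax, y> = <x, A^* y> gives (Ax)^T y = x^T (A^*) y, i.e. x^T A^T y = x^T (A^*) y. Since this holds for all x, y, we must have A^* = A^T. Therefore
A^* =
[[3, 1],
 [2, 3],
 [-1, -1]].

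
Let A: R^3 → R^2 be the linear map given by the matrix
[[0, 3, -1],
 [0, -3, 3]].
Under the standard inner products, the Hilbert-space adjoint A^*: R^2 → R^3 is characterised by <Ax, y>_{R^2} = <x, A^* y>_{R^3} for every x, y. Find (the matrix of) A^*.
A^* = A^T =
[[0, 0],
 [3, -3],
 [-1, 3]]

For real matrices with standard dot products, the defining identity <Ax, y> = <x, A^* y> gives (Ax)^T y = x^T (A^*) y, i.e. x^T A^T y = x^T (A^*) y. Since this holds for all x, y, we must have A^* = A^T. Therefore
A^* =
[[0, 0],
 [3, -3],
 [-1, 3]].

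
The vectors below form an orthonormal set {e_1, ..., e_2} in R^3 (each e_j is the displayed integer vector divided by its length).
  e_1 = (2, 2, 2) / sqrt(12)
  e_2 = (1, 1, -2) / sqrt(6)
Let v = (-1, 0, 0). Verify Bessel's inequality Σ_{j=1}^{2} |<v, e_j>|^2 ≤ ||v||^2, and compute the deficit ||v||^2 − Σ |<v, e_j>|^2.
Σ |<v, e_j>|^2 = 1/2; ||v||^2 = 1; deficit = 1/2

Write each e_j = u_j / sqrt(<u_j, u_j>) where u_j is the displayed integer vector. Then <v, e_j> = <v, u_j> / sqrt(<u_j, u_j>), so |<v, e_j>|^2 = <v, u_j>^2 / <u_j, u_j>.
Coefficients: <v, e_1> = -2/sqrt(12), <v, e_2> = -1/sqrt(6).
Square and sum: Σ |<v, e_j>|^2 = 1/2.
Compute ||v||^2 = v·v = 1.
Deficit = 1 − 1/2 = 1/2 ≥ 0, confirming Bessel's inequality. (The deficit equals ||v − Σ <v,e_j> e_j||^2, the squared distance from v to span{e_j}.)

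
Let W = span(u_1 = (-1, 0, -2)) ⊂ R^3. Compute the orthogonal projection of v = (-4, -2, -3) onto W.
proj_W(v) = (-2, 0, -4)

Set up U = [u_1 | ... | u_1] ∈ R^(3×1). The projector onto W = col(U) is P = U (U^T U)^(-1) U^T.
Compute U^T U =
  [5],
and U^T v = (10).
Solve U^T U · c = U^T v for the coefficients: c = (2). The projection is proj_W(v) = U c.
Check: (v - proj_W(v)) · u_1 = 0  (should be 0).
Result: proj_W(v) = (-2, 0, -4).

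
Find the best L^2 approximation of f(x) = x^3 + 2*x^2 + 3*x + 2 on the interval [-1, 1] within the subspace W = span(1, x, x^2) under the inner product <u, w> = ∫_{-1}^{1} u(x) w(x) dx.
g(x) = 2*x^2 + 18*x/5 + 2

The best approximation g ∈ W is the orthogonal projection of f onto W. Writing g = a_0 + a_1 x + a_2 x^2, the coefficients solve the normal equations G · a = b where
  G_{ij} = <φ_i, φ_j> and b_i = <f, φ_i>, with φ_0 = 1, φ_1 = x, φ_2 = x^2.
G =
  [2, 0, 2/3]
  [0, 2/3, 0]
  [2/3, 0, 2/5],
b = (16/3, 12/5, 32/15).
Solving gives a_0 = 2, a_1 = 18/5, a_2 = 2, so
  g(x) = 2*x^2 + 18*x/5 + 2.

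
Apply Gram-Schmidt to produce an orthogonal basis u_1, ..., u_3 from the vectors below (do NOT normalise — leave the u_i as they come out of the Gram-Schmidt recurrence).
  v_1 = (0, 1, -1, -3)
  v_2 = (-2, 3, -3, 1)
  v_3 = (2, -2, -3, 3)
Orthogonal basis:
  u_1 = (0, 1, -1, -3)
  u_2 = (-2, 30/11, -30/11, 20/11)
  u_3 = (145/61, -109/61, -196/61, 29/61)

Apply the Gram-Schmidt recurrence
  u_1 = v_1
  u_i = v_i − Σ_{j<i} ((v_i · u_j) / (u_j · u_j)) · u_j.

Step by step this gives:
  u_1 = (0, 1, -1, -3)
  u_2 = (-2, 30/11, -30/11, 20/11)
  u_3 = (145/61, -109/61, -196/61, 29/61)

Orthogonality check:
  u_2 · u_1 = 0 (should be 0)
  u_3 · u_1 = 0 (should be 0)
  u_3 · u_2 = 0 (should be 0)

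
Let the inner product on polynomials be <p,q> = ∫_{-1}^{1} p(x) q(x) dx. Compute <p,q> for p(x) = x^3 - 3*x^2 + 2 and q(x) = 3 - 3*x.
<p,q> = 24/5

Expand the product: p(x)·q(x) = -3*x^4 + 12*x^3 - 9*x^2 - 6*x + 6.
∫_{-1}^{1} of each monomial x^k gives [2/(k+1) if k even, 0 if k odd]. Integrating term-by-term (or equivalently evaluating the antiderivative F(x) = -3*x^5/5 + 3*x^4 - 3*x^3 - 3*x^2 + 6*x at the endpoints):
  F(1) − F(−1) = 12/5 − (-12/5) = 24/5.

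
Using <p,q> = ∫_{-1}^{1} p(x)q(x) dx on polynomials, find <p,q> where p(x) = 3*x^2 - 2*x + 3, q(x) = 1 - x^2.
<p,q> = 24/5

Expand the product: p(x)·q(x) = -3*x^4 + 2*x^3 - 2*x + 3.
∫_{-1}^{1} of each monomial x^k gives [2/(k+1) if k even, 0 if k odd]. Integrating term-by-term (or equivalently evaluating the antiderivative F(x) = -3*x^5/5 + x^4/2 - x^2 + 3*x at the endpoints):
  F(1) − F(−1) = 19/10 − (-29/10) = 24/5.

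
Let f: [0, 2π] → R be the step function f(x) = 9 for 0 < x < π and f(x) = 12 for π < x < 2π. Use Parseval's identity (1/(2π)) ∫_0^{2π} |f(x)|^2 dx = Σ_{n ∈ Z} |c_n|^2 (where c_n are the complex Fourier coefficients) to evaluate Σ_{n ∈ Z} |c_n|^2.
Σ |c_n|^2 = 225/2

Parseval equates the L^2 energy of f (normalised by 1/(2π)) with the ℓ^2 sum of its Fourier coefficients: (1/(2π)) ∫_0^{2π} |f|^2 = Σ |c_n|^2.
Compute the left side: (1/(2π)) [∫_0^π 9^2 dx + ∫_π^{2π} 12^2 dx] = (1/(2π)) · (81π + 144π) = (81 + 144)/2 = 225/2.
So Σ_{n ∈ Z} |c_n|^2 = 225/2.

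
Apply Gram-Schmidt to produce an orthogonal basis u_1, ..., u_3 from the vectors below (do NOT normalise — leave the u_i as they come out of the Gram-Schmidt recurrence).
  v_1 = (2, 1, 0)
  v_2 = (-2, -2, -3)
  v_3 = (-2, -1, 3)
Orthogonal basis:
  u_1 = (2, 1, 0)
  u_2 = (2/5, -4/5, -3)
  u_3 = (18/49, -36/49, 12/49)

Apply the Gram-Schmidt recurrence
  u_1 = v_1
  u_i = v_i − Σ_{j<i} ((v_i · u_j) / (u_j · u_j)) · u_j.

Step by step this gives:
  u_1 = (2, 1, 0)
  u_2 = (2/5, -4/5, -3)
  u_3 = (18/49, -36/49, 12/49)

Orthogonality check:
  u_2 · u_1 = 0 (should be 0)
  u_3 · u_1 = 0 (should be 0)
  u_3 · u_2 = 0 (should be 0)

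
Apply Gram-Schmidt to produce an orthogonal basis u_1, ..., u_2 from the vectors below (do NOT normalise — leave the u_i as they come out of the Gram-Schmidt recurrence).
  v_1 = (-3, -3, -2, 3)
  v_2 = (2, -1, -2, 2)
Orthogonal basis:
  u_1 = (-3, -3, -2, 3)
  u_2 = (83/31, -10/31, -48/31, 41/31)

Apply the Gram-Schmidt recurrence
  u_1 = v_1
  u_i = v_i − Σ_{j<i} ((v_i · u_j) / (u_j · u_j)) · u_j.

Step by step this gives:
  u_1 = (-3, -3, -2, 3)
  u_2 = (83/31, -10/31, -48/31, 41/31)

Orthogonality check:
  u_2 · u_1 = 0 (should be 0)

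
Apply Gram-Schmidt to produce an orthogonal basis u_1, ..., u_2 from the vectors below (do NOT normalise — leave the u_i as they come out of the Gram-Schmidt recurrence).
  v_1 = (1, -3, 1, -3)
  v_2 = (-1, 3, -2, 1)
Orthogonal basis:
  u_1 = (1, -3, 1, -3)
  u_2 = (-1/4, 3/4, -5/4, -5/4)

Apply the Gram-Schmidt recurrence
  u_1 = v_1
  u_i = v_i − Σ_{j<i} ((v_i · u_j) / (u_j · u_j)) · u_j.

Step by step this gives:
  u_1 = (1, -3, 1, -3)
  u_2 = (-1/4, 3/4, -5/4, -5/4)

Orthogonality check:
  u_2 · u_1 = 0 (should be 0)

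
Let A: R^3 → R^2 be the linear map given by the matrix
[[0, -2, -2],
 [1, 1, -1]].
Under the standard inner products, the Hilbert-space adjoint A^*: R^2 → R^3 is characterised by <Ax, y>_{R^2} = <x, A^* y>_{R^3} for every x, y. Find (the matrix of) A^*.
A^* = A^T =
[[0, 1],
 [-2, 1],
 [-2, -1]]

For real matrices with standard dot products, the defining identity <Ax, y> = <x, A^* y> gives (Ax)^T y = x^T (A^*) y, i.e. x^T A^T y = x^T (A^*) y. Since this holds for all x, y, we must have A^* = A^T. Therefore
A^* =
[[0, 1],
 [-2, 1],
 [-2, -1]].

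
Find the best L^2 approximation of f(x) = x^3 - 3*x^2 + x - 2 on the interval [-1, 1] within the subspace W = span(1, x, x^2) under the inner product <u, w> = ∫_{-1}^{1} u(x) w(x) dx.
g(x) = -3*x^2 + 8*x/5 - 2

The best approximation g ∈ W is the orthogonal projection of f onto W. Writing g = a_0 + a_1 x + a_2 x^2, the coefficients solve the normal equations G · a = b where
  G_{ij} = <φ_i, φ_j> and b_i = <f, φ_i>, with φ_0 = 1, φ_1 = x, φ_2 = x^2.
G =
  [2, 0, 2/3]
  [0, 2/3, 0]
  [2/3, 0, 2/5],
b = (-6, 16/15, -38/15).
Solving gives a_0 = -2, a_1 = 8/5, a_2 = -3, so
  g(x) = -3*x^2 + 8*x/5 - 2.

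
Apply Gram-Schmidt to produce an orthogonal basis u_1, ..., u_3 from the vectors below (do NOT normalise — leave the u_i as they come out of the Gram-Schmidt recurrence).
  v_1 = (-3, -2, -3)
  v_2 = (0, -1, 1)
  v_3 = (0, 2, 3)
Orthogonal basis:
  u_1 = (-3, -2, -3)
  u_2 = (-3/22, -12/11, 19/22)
  u_3 = (-75/43, 45/43, 45/43)

Apply the Gram-Schmidt recurrence
  u_1 = v_1
  u_i = v_i − Σ_{j<i} ((v_i · u_j) / (u_j · u_j)) · u_j.

Step by step this gives:
  u_1 = (-3, -2, -3)
  u_2 = (-3/22, -12/11, 19/22)
  u_3 = (-75/43, 45/43, 45/43)

Orthogonality check:
  u_2 · u_1 = 0 (should be 0)
  u_3 · u_1 = 0 (should be 0)
  u_3 · u_2 = 0 (should be 0)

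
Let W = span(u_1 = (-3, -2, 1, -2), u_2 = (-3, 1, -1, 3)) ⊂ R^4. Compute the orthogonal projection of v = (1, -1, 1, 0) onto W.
proj_W(v) = (3/4, -1/4, 1/4, -3/4)

Set up U = [u_1 | ... | u_2] ∈ R^(4×2). The projector onto W = col(U) is P = U (U^T U)^(-1) U^T.
Compute U^T U =
  [18, 0]
  [0, 20],
and U^T v = (0, -5).
Solve U^T U · c = U^T v for the coefficients: c = (0, -1/4). The projection is proj_W(v) = U c.
Check: (v - proj_W(v)) · u_1 = 0  (should be 0).
Check: (v - proj_W(v)) · u_2 = 0  (should be 0).
Result: proj_W(v) = (3/4, -1/4, 1/4, -3/4).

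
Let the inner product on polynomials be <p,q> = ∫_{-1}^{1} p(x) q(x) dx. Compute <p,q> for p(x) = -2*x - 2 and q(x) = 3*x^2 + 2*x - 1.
<p,q> = -8/3

Expand the product: p(x)·q(x) = -6*x^3 - 10*x^2 - 2*x + 2.
∫_{-1}^{1} of each monomial x^k gives [2/(k+1) if k even, 0 if k odd]. Integrating term-by-term (or equivalently evaluating the antiderivative F(x) = -3*x^4/2 - 10*x^3/3 - x^2 + 2*x at the endpoints):
  F(1) − F(−1) = -23/6 − (-7/6) = -8/3.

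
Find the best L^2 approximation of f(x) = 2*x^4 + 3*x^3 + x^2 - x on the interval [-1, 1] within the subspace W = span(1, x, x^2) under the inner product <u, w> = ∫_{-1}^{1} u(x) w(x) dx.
g(x) = 19*x^2/7 + 4*x/5 - 6/35

The best approximation g ∈ W is the orthogonal projection of f onto W. Writing g = a_0 + a_1 x + a_2 x^2, the coefficients solve the normal equations G · a = b where
  G_{ij} = <φ_i, φ_j> and b_i = <f, φ_i>, with φ_0 = 1, φ_1 = x, φ_2 = x^2.
G =
  [2, 0, 2/3]
  [0, 2/3, 0]
  [2/3, 0, 2/5],
b = (22/15, 8/15, 34/35).
Solving gives a_0 = -6/35, a_1 = 4/5, a_2 = 19/7, so
  g(x) = 19*x^2/7 + 4*x/5 - 6/35.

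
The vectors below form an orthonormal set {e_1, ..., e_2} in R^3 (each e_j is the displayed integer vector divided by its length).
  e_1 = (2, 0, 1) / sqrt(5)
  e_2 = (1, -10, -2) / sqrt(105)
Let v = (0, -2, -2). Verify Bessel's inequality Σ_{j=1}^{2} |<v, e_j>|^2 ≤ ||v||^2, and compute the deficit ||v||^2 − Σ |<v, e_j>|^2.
Σ |<v, e_j>|^2 = 44/7; ||v||^2 = 8; deficit = 12/7

Write each e_j = u_j / sqrt(<u_j, u_j>) where u_j is the displayed integer vector. Then <v, e_j> = <v, u_j> / sqrt(<u_j, u_j>), so |<v, e_j>|^2 = <v, u_j>^2 / <u_j, u_j>.
Coefficients: <v, e_1> = -2/sqrt(5), <v, e_2> = 24/sqrt(105).
Square and sum: Σ |<v, e_j>|^2 = 44/7.
Compute ||v||^2 = v·v = 8.
Deficit = 8 − 44/7 = 12/7 ≥ 0, confirming Bessel's inequality. (The deficit equals ||v − Σ <v,e_j> e_j||^2, the squared distance from v to span{e_j}.)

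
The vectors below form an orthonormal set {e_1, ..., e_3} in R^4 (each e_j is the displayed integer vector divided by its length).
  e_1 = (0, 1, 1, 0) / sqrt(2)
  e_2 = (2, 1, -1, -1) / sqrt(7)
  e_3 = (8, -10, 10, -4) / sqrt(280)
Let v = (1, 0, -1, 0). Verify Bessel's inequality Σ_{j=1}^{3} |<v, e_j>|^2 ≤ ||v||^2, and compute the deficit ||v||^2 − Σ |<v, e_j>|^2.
Σ |<v, e_j>|^2 = 9/5; ||v||^2 = 2; deficit = 1/5

Write each e_j = u_j / sqrt(<u_j, u_j>) where u_j is the displayed integer vector. Then <v, e_j> = <v, u_j> / sqrt(<u_j, u_j>), so |<v, e_j>|^2 = <v, u_j>^2 / <u_j, u_j>.
Coefficients: <v, e_1> = -1/sqrt(2), <v, e_2> = 3/sqrt(7), <v, e_3> = -2/sqrt(280).
Square and sum: Σ |<v, e_j>|^2 = 9/5.
Compute ||v||^2 = v·v = 2.
Deficit = 2 − 9/5 = 1/5 ≥ 0, confirming Bessel's inequality. (The deficit equals ||v − Σ <v,e_j> e_j||^2, the squared distance from v to span{e_j}.)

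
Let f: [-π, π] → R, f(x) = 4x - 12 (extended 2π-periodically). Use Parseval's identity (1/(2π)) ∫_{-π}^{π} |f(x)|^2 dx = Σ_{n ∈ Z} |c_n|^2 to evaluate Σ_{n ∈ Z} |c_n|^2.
Σ |c_n|^2 = 16π^2/3 + 144

Expand and integrate term by term over [-π, π]:
  ∫ (4x)^2 dx = 16·(2π^3/3); ∫ 2·4·(-12)·x dx = 0 (odd integrand); ∫ (-12)^2 dx = 144·2π.
So (1/(2π)) ∫_{-π}^{π} (4x - 12)^2 dx = 16π^2/3 + 144 = 16π^2/3 + 144.
Parseval ⇒ Σ |c_n|^2 = 16π^2/3 + 144.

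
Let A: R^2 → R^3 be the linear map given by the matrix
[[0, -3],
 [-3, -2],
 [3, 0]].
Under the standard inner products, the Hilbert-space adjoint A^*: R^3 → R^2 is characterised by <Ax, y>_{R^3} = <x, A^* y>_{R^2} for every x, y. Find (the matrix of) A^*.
A^* = A^T =
[[0, -3, 3],
 [-3, -2, 0]]

For real matrices with standard dot products, the defining identity <Ax, y> = <x, A^* y> gives (Ax)^T y = x^T (A^*) y, i.e. x^T A^T y = x^T (A^*) y. Since this holds for all x, y, we must have A^* = A^T. Therefore
A^* =
[[0, -3, 3],
 [-3, -2, 0]].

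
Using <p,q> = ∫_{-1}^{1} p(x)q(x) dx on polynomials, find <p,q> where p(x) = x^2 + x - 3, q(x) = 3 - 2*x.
<p,q> = -52/3

Expand the product: p(x)·q(x) = -2*x^3 + x^2 + 9*x - 9.
∫_{-1}^{1} of each monomial x^k gives [2/(k+1) if k even, 0 if k odd]. Integrating term-by-term (or equivalently evaluating the antiderivative F(x) = -x^4/2 + x^3/3 + 9*x^2/2 - 9*x at the endpoints):
  F(1) − F(−1) = -14/3 − (38/3) = -52/3.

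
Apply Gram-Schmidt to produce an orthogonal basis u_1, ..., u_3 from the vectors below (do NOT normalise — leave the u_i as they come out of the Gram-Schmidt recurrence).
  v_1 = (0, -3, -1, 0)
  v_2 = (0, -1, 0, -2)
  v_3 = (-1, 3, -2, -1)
Orthogonal basis:
  u_1 = (0, -3, -1, 0)
  u_2 = (0, -1/10, 3/10, -2)
  u_3 = (-1, 38/41, -114/41, -19/41)

Apply the Gram-Schmidt recurrence
  u_1 = v_1
  u_i = v_i − Σ_{j<i} ((v_i · u_j) / (u_j · u_j)) · u_j.

Step by step this gives:
  u_1 = (0, -3, -1, 0)
  u_2 = (0, -1/10, 3/10, -2)
  u_3 = (-1, 38/41, -114/41, -19/41)

Orthogonality check:
  u_2 · u_1 = 0 (should be 0)
  u_3 · u_1 = 0 (should be 0)
  u_3 · u_2 = 0 (should be 0)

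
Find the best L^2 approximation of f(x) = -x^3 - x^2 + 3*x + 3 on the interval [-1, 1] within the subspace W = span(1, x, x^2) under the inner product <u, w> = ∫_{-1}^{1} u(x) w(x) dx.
g(x) = -x^2 + 12*x/5 + 3

The best approximation g ∈ W is the orthogonal projection of f onto W. Writing g = a_0 + a_1 x + a_2 x^2, the coefficients solve the normal equations G · a = b where
  G_{ij} = <φ_i, φ_j> and b_i = <f, φ_i>, with φ_0 = 1, φ_1 = x, φ_2 = x^2.
G =
  [2, 0, 2/3]
  [0, 2/3, 0]
  [2/3, 0, 2/5],
b = (16/3, 8/5, 8/5).
Solving gives a_0 = 3, a_1 = 12/5, a_2 = -1, so
  g(x) = -x^2 + 12*x/5 + 3.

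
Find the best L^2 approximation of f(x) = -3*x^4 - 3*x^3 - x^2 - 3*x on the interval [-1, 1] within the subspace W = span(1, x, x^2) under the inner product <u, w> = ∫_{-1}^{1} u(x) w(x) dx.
g(x) = -25*x^2/7 - 24*x/5 + 9/35

The best approximation g ∈ W is the orthogonal projection of f onto W. Writing g = a_0 + a_1 x + a_2 x^2, the coefficients solve the normal equations G · a = b where
  G_{ij} = <φ_i, φ_j> and b_i = <f, φ_i>, with φ_0 = 1, φ_1 = x, φ_2 = x^2.
G =
  [2, 0, 2/3]
  [0, 2/3, 0]
  [2/3, 0, 2/5],
b = (-28/15, -16/5, -44/35).
Solving gives a_0 = 9/35, a_1 = -24/5, a_2 = -25/7, so
  g(x) = -25*x^2/7 - 24*x/5 + 9/35.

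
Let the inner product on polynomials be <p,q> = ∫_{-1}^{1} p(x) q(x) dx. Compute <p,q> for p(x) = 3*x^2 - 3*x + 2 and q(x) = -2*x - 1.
<p,q> = -2

Expand the product: p(x)·q(x) = -6*x^3 + 3*x^2 - x - 2.
∫_{-1}^{1} of each monomial x^k gives [2/(k+1) if k even, 0 if k odd]. Integrating term-by-term (or equivalently evaluating the antiderivative F(x) = -3*x^4/2 + x^3 - x^2/2 - 2*x at the endpoints):
  F(1) − F(−1) = -3 − (-1) = -2.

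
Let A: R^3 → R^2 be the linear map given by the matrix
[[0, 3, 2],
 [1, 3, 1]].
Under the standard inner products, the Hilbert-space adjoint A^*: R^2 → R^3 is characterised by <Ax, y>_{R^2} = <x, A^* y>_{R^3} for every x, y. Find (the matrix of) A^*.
A^* = A^T =
[[0, 1],
 [3, 3],
 [2, 1]]

For real matrices with standard dot products, the defining identity <Ax, y> = <x, A^* y> gives (Ax)^T y = x^T (A^*) y, i.e. x^T A^T y = x^T (A^*) y. Since this holds for all x, y, we must have A^* = A^T. Therefore
A^* =
[[0, 1],
 [3, 3],
 [2, 1]].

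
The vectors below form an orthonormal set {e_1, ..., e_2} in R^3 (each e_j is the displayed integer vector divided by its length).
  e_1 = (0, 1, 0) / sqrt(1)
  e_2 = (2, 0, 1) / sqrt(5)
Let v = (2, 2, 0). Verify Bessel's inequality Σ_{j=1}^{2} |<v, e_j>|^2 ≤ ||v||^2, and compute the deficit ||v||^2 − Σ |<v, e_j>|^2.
Σ |<v, e_j>|^2 = 36/5; ||v||^2 = 8; deficit = 4/5

Write each e_j = u_j / sqrt(<u_j, u_j>) where u_j is the displayed integer vector. Then <v, e_j> = <v, u_j> / sqrt(<u_j, u_j>), so |<v, e_j>|^2 = <v, u_j>^2 / <u_j, u_j>.
Coefficients: <v, e_1> = 2/sqrt(1), <v, e_2> = 4/sqrt(5).
Square and sum: Σ |<v, e_j>|^2 = 36/5.
Compute ||v||^2 = v·v = 8.
Deficit = 8 − 36/5 = 4/5 ≥ 0, confirming Bessel's inequality. (The deficit equals ||v − Σ <v,e_j> e_j||^2, the squared distance from v to span{e_j}.)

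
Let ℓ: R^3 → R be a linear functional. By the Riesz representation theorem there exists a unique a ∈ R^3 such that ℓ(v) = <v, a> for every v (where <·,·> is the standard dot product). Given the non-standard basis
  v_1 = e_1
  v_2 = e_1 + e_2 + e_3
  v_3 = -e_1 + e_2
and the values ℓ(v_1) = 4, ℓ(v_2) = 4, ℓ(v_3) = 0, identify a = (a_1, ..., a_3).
a = (4, 4, -4)

Write a = (a_1, ..., a_3) in the standard basis. For each basis vector v_i, ℓ(v_i) = <v_i, a> is a linear equation in the a_j's. Collect the n equations into a matrix system V a = ℓ, where row i of V is v_i (expressed in the standard basis). Since V is invertible (lower-triangular with 1s on the diagonal, up to permutation), solve by back-substitution:
  V =
[[1, 0, 0],
 [1, 1, 1],
 [-1, 1, 0]]
  V a = (4, 4, 0)
Solving gives a = (4, 4, -4).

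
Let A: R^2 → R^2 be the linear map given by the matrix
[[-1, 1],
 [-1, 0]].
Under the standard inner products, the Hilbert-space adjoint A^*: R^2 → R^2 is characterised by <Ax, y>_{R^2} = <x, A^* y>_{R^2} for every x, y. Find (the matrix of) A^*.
A^* = A^T =
[[-1, -1],
 [1, 0]]

For real matrices with standard dot products, the defining identity <Ax, y> = <x, A^* y> gives (Ax)^T y = x^T (A^*) y, i.e. x^T A^T y = x^T (A^*) y. Since this holds for all x, y, we must have A^* = A^T. Therefore
A^* =
[[-1, -1],
 [1, 0]].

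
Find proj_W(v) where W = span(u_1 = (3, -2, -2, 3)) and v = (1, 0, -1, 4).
proj_W(v) = (51/26, -17/13, -17/13, 51/26)

Set up U = [u_1 | ... | u_1] ∈ R^(4×1). The projector onto W = col(U) is P = U (U^T U)^(-1) U^T.
Compute U^T U =
  [26],
and U^T v = (17).
Solve U^T U · c = U^T v for the coefficients: c = (17/26). The projection is proj_W(v) = U c.
Check: (v - proj_W(v)) · u_1 = 0  (should be 0).
Result: proj_W(v) = (51/26, -17/13, -17/13, 51/26).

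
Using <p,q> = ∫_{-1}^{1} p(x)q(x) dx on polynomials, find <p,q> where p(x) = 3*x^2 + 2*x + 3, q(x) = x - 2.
<p,q> = -44/3

Expand the product: p(x)·q(x) = 3*x^3 - 4*x^2 - x - 6.
∫_{-1}^{1} of each monomial x^k gives [2/(k+1) if k even, 0 if k odd]. Integrating term-by-term (or equivalently evaluating the antiderivative F(x) = 3*x^4/4 - 4*x^3/3 - x^2/2 - 6*x at the endpoints):
  F(1) − F(−1) = -85/12 − (91/12) = -44/3.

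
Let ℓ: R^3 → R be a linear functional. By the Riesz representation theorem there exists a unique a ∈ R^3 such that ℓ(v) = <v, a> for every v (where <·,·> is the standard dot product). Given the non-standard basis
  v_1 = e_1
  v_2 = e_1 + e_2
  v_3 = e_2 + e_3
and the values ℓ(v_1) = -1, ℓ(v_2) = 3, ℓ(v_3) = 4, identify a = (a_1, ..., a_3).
a = (-1, 4, 0)

Write a = (a_1, ..., a_3) in the standard basis. For each basis vector v_i, ℓ(v_i) = <v_i, a> is a linear equation in the a_j's. Collect the n equations into a matrix system V a = ℓ, where row i of V is v_i (expressed in the standard basis). Since V is invertible (lower-triangular with 1s on the diagonal, up to permutation), solve by back-substitution:
  V =
[[1, 0, 0],
 [1, 1, 0],
 [0, 1, 1]]
  V a = (-1, 3, 4)
Solving gives a = (-1, 4, 0).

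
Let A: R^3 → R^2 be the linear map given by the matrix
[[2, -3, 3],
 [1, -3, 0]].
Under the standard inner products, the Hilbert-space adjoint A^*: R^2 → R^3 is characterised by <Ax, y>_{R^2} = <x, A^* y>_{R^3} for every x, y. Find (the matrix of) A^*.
A^* = A^T =
[[2, 1],
 [-3, -3],
 [3, 0]]

For real matrices with standard dot products, the defining identity <Ax, y> = <x, A^* y> gives (Ax)^T y = x^T (A^*) y, i.e. x^T A^T y = x^T (A^*) y. Since this holds for all x, y, we must have A^* = A^T. Therefore
A^* =
[[2, 1],
 [-3, -3],
 [3, 0]].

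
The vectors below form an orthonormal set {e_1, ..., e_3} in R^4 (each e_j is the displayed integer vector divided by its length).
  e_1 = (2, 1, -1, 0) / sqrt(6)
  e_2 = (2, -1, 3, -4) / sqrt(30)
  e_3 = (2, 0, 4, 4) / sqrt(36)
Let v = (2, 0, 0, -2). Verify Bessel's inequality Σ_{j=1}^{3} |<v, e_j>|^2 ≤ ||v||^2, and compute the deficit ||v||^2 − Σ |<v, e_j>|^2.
Σ |<v, e_j>|^2 = 356/45; ||v||^2 = 8; deficit = 4/45

Write each e_j = u_j / sqrt(<u_j, u_j>) where u_j is the displayed integer vector. Then <v, e_j> = <v, u_j> / sqrt(<u_j, u_j>), so |<v, e_j>|^2 = <v, u_j>^2 / <u_j, u_j>.
Coefficients: <v, e_1> = 4/sqrt(6), <v, e_2> = 12/sqrt(30), <v, e_3> = -4/sqrt(36).
Square and sum: Σ |<v, e_j>|^2 = 356/45.
Compute ||v||^2 = v·v = 8.
Deficit = 8 − 356/45 = 4/45 ≥ 0, confirming Bessel's inequality. (The deficit equals ||v − Σ <v,e_j> e_j||^2, the squared distance from v to span{e_j}.)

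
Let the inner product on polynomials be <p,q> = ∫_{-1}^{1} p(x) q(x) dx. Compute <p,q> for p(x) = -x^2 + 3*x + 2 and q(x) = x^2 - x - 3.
<p,q> = -166/15

Expand the product: p(x)·q(x) = -x^4 + 4*x^3 + 2*x^2 - 11*x - 6.
∫_{-1}^{1} of each monomial x^k gives [2/(k+1) if k even, 0 if k odd]. Integrating term-by-term (or equivalently evaluating the antiderivative F(x) = -x^5/5 + x^4 + 2*x^3/3 - 11*x^2/2 - 6*x at the endpoints):
  F(1) − F(−1) = -301/30 − (31/30) = -166/15.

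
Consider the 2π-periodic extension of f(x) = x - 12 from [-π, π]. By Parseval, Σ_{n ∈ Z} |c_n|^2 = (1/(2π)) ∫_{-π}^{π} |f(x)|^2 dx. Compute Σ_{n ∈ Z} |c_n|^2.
Σ |c_n|^2 = π^2/3 + 144

Expand and integrate term by term over [-π, π]:
  ∫ (x)^2 dx = 1·(2π^3/3); ∫ 2·1·(-12)·x dx = 0 (odd integrand); ∫ (-12)^2 dx = 144·2π.
So (1/(2π)) ∫_{-π}^{π} (x - 12)^2 dx = 1π^2/3 + 144 = π^2/3 + 144.
Parseval ⇒ Σ |c_n|^2 = π^2/3 + 144.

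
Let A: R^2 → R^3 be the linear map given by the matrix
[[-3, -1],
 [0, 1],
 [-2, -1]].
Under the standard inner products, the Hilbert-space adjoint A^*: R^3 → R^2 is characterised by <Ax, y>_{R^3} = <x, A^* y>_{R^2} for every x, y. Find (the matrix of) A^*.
A^* = A^T =
[[-3, 0, -2],
 [-1, 1, -1]]

For real matrices with standard dot products, the defining identity <Ax, y> = <x, A^* y> gives (Ax)^T y = x^T (A^*) y, i.e. x^T A^T y = x^T (A^*) y. Since this holds for all x, y, we must have A^* = A^T. Therefore
A^* =
[[-3, 0, -2],
 [-1, 1, -1]].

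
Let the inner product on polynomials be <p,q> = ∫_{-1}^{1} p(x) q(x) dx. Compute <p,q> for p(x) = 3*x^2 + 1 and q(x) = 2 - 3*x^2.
<p,q> = 12/5

Expand the product: p(x)·q(x) = -9*x^4 + 3*x^2 + 2.
∫_{-1}^{1} of each monomial x^k gives [2/(k+1) if k even, 0 if k odd]. Integrating term-by-term (or equivalently evaluating the antiderivative F(x) = -9*x^5/5 + x^3 + 2*x at the endpoints):
  F(1) − F(−1) = 6/5 − (-6/5) = 12/5.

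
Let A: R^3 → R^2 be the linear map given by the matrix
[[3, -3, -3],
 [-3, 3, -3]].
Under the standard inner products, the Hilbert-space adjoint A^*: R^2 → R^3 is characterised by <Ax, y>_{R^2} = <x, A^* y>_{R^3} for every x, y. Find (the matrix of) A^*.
A^* = A^T =
[[3, -3],
 [-3, 3],
 [-3, -3]]

For real matrices with standard dot products, the defining identity <Ax, y> = <x, A^* y> gives (Ax)^T y = x^T (A^*) y, i.e. x^T A^T y = x^T (A^*) y. Since this holds for all x, y, we must have A^* = A^T. Therefore
A^* =
[[3, -3],
 [-3, 3],
 [-3, -3]].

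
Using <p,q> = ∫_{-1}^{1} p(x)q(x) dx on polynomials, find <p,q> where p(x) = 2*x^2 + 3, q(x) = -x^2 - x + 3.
<p,q> = 96/5

Expand the product: p(x)·q(x) = -2*x^4 - 2*x^3 + 3*x^2 - 3*x + 9.
∫_{-1}^{1} of each monomial x^k gives [2/(k+1) if k even, 0 if k odd]. Integrating term-by-term (or equivalently evaluating the antiderivative F(x) = -2*x^5/5 - x^4/2 + x^3 - 3*x^2/2 + 9*x at the endpoints):
  F(1) − F(−1) = 38/5 − (-58/5) = 96/5.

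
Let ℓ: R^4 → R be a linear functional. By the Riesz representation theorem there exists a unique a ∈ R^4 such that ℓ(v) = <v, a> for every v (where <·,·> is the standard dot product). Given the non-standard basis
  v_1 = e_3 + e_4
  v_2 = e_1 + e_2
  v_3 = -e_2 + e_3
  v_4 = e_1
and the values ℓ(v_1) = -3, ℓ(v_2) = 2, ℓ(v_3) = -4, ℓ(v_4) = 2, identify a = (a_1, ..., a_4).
a = (2, 0, -4, 1)

Write a = (a_1, ..., a_4) in the standard basis. For each basis vector v_i, ℓ(v_i) = <v_i, a> is a linear equation in the a_j's. Collect the n equations into a matrix system V a = ℓ, where row i of V is v_i (expressed in the standard basis). Since V is invertible (lower-triangular with 1s on the diagonal, up to permutation), solve by back-substitution:
  V =
[[0, 0, 1, 1],
 [1, 1, 0, 0],
 [0, -1, 1, 0],
 [1, 0, 0, 0]]
  V a = (-3, 2, -4, 2)
Solving gives a = (2, 0, -4, 1).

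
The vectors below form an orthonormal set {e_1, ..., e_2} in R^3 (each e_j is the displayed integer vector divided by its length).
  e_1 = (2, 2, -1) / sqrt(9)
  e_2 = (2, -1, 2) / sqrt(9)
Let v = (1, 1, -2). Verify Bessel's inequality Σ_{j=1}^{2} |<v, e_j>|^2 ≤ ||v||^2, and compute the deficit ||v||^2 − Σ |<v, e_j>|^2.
Σ |<v, e_j>|^2 = 5; ||v||^2 = 6; deficit = 1

Write each e_j = u_j / sqrt(<u_j, u_j>) where u_j is the displayed integer vector. Then <v, e_j> = <v, u_j> / sqrt(<u_j, u_j>), so |<v, e_j>|^2 = <v, u_j>^2 / <u_j, u_j>.
Coefficients: <v, e_1> = 6/sqrt(9), <v, e_2> = -3/sqrt(9).
Square and sum: Σ |<v, e_j>|^2 = 5.
Compute ||v||^2 = v·v = 6.
Deficit = 6 − 5 = 1 ≥ 0, confirming Bessel's inequality. (The deficit equals ||v − Σ <v,e_j> e_j||^2, the squared distance from v to span{e_j}.)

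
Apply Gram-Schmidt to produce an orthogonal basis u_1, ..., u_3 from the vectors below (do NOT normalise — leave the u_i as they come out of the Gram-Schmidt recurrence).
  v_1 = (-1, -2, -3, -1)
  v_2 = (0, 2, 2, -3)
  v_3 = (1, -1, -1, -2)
Orthogonal basis:
  u_1 = (-1, -2, -3, -1)
  u_2 = (-7/15, 16/15, 3/5, -52/15)
  u_3 = (161/103, -59/103, -1/103, -40/103)

Apply the Gram-Schmidt recurrence
  u_1 = v_1
  u_i = v_i − Σ_{j<i} ((v_i · u_j) / (u_j · u_j)) · u_j.

Step by step this gives:
  u_1 = (-1, -2, -3, -1)
  u_2 = (-7/15, 16/15, 3/5, -52/15)
  u_3 = (161/103, -59/103, -1/103, -40/103)

Orthogonality check:
  u_2 · u_1 = 0 (should be 0)
  u_3 · u_1 = 0 (should be 0)
  u_3 · u_2 = 0 (should be 0)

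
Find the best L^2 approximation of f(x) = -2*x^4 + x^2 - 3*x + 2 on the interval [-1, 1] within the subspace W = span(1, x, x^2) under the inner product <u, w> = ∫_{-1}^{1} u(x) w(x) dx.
g(x) = -5*x^2/7 - 3*x + 76/35

The best approximation g ∈ W is the orthogonal projection of f onto W. Writing g = a_0 + a_1 x + a_2 x^2, the coefficients solve the normal equations G · a = b where
  G_{ij} = <φ_i, φ_j> and b_i = <f, φ_i>, with φ_0 = 1, φ_1 = x, φ_2 = x^2.
G =
  [2, 0, 2/3]
  [0, 2/3, 0]
  [2/3, 0, 2/5],
b = (58/15, -2, 122/105).
Solving gives a_0 = 76/35, a_1 = -3, a_2 = -5/7, so
  g(x) = -5*x^2/7 - 3*x + 76/35.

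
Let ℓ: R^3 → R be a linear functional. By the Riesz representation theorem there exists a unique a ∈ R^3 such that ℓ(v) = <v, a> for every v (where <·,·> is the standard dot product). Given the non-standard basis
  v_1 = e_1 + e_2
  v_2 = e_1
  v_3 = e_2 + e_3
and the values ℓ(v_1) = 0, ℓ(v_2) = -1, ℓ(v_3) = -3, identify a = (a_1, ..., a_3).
a = (-1, 1, -4)

Write a = (a_1, ..., a_3) in the standard basis. For each basis vector v_i, ℓ(v_i) = <v_i, a> is a linear equation in the a_j's. Collect the n equations into a matrix system V a = ℓ, where row i of V is v_i (expressed in the standard basis). Since V is invertible (lower-triangular with 1s on the diagonal, up to permutation), solve by back-substitution:
  V =
[[1, 1, 0],
 [1, 0, 0],
 [0, 1, 1]]
  V a = (0, -1, -3)
Solving gives a = (-1, 1, -4).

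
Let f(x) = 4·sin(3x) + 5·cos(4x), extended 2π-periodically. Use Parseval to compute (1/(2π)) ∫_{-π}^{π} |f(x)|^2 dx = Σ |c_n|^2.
Σ |c_n|^2 = 41/2

Expand |f|^2 and use orthogonality of {sin(nx), cos(mx)} on [-π, π]:
  ∫_{-π}^{π} sin(nx)^2 dx = π, ∫ cos(mx)^2 dx = π, and cross terms integrate to 0.
So ∫_{-π}^{π} f(x)^2 dx = 4^2 · π + 5^2 · π = (16 + 25)π.
Divide by 2π: (16 + 25)/2 = 41/2.
By Parseval, this equals Σ |c_n|^2.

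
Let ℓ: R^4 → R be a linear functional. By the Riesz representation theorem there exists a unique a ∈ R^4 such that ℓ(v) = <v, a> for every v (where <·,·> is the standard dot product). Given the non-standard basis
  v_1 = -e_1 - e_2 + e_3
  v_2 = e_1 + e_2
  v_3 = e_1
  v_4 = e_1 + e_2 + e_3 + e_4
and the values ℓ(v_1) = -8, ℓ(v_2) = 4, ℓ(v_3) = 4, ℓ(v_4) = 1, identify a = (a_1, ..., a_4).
a = (4, 0, -4, 1)

Write a = (a_1, ..., a_4) in the standard basis. For each basis vector v_i, ℓ(v_i) = <v_i, a> is a linear equation in the a_j's. Collect the n equations into a matrix system V a = ℓ, where row i of V is v_i (expressed in the standard basis). Since V is invertible (lower-triangular with 1s on the diagonal, up to permutation), solve by back-substitution:
  V =
[[-1, -1, 1, 0],
 [1, 1, 0, 0],
 [1, 0, 0, 0],
 [1, 1, 1, 1]]
  V a = (-8, 4, 4, 1)
Solving gives a = (4, 0, -4, 1).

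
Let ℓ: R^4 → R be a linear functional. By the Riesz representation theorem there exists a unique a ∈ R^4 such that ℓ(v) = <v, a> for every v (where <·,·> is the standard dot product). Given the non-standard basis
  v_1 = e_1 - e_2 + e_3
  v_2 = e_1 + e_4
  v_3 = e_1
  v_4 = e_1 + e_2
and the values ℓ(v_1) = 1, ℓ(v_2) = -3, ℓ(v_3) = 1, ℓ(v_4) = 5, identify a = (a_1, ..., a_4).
a = (1, 4, 4, -4)

Write a = (a_1, ..., a_4) in the standard basis. For each basis vector v_i, ℓ(v_i) = <v_i, a> is a linear equation in the a_j's. Collect the n equations into a matrix system V a = ℓ, where row i of V is v_i (expressed in the standard basis). Since V is invertible (lower-triangular with 1s on the diagonal, up to permutation), solve by back-substitution:
  V =
[[1, -1, 1, 0],
 [1, 0, 0, 1],
 [1, 0, 0, 0],
 [1, 1, 0, 0]]
  V a = (1, -3, 1, 5)
Solving gives a = (1, 4, 4, -4).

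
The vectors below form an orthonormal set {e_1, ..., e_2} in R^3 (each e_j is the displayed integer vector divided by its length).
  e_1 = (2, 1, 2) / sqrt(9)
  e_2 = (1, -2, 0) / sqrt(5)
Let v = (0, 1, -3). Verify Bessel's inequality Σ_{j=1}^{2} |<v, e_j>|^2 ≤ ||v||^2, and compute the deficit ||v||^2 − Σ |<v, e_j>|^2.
Σ |<v, e_j>|^2 = 161/45; ||v||^2 = 10; deficit = 289/45

Write each e_j = u_j / sqrt(<u_j, u_j>) where u_j is the displayed integer vector. Then <v, e_j> = <v, u_j> / sqrt(<u_j, u_j>), so |<v, e_j>|^2 = <v, u_j>^2 / <u_j, u_j>.
Coefficients: <v, e_1> = -5/sqrt(9), <v, e_2> = -2/sqrt(5).
Square and sum: Σ |<v, e_j>|^2 = 161/45.
Compute ||v||^2 = v·v = 10.
Deficit = 10 − 161/45 = 289/45 ≥ 0, confirming Bessel's inequality. (The deficit equals ||v − Σ <v,e_j> e_j||^2, the squared distance from v to span{e_j}.)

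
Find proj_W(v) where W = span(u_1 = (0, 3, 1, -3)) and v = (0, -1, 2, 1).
proj_W(v) = (0, -12/19, -4/19, 12/19)

Set up U = [u_1 | ... | u_1] ∈ R^(4×1). The projector onto W = col(U) is P = U (U^T U)^(-1) U^T.
Compute U^T U =
  [19],
and U^T v = (-4).
Solve U^T U · c = U^T v for the coefficients: c = (-4/19). The projection is proj_W(v) = U c.
Check: (v - proj_W(v)) · u_1 = 0  (should be 0).
Result: proj_W(v) = (0, -12/19, -4/19, 12/19).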